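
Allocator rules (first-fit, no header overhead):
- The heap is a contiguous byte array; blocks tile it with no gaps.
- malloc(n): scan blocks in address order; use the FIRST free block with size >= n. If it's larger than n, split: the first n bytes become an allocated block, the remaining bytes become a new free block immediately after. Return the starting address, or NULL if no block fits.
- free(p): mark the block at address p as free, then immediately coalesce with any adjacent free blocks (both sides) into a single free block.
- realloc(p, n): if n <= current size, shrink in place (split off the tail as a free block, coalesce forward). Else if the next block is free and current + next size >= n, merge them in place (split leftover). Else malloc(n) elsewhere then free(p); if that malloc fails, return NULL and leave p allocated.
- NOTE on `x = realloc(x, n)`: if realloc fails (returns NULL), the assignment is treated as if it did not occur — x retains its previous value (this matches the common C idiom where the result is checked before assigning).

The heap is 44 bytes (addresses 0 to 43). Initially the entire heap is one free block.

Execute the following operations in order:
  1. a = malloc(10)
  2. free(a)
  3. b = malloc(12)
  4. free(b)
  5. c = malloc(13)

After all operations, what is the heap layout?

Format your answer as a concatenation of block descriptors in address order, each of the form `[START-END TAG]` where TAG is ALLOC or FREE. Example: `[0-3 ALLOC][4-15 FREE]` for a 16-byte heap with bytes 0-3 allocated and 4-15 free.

Answer: [0-12 ALLOC][13-43 FREE]

Derivation:
Op 1: a = malloc(10) -> a = 0; heap: [0-9 ALLOC][10-43 FREE]
Op 2: free(a) -> (freed a); heap: [0-43 FREE]
Op 3: b = malloc(12) -> b = 0; heap: [0-11 ALLOC][12-43 FREE]
Op 4: free(b) -> (freed b); heap: [0-43 FREE]
Op 5: c = malloc(13) -> c = 0; heap: [0-12 ALLOC][13-43 FREE]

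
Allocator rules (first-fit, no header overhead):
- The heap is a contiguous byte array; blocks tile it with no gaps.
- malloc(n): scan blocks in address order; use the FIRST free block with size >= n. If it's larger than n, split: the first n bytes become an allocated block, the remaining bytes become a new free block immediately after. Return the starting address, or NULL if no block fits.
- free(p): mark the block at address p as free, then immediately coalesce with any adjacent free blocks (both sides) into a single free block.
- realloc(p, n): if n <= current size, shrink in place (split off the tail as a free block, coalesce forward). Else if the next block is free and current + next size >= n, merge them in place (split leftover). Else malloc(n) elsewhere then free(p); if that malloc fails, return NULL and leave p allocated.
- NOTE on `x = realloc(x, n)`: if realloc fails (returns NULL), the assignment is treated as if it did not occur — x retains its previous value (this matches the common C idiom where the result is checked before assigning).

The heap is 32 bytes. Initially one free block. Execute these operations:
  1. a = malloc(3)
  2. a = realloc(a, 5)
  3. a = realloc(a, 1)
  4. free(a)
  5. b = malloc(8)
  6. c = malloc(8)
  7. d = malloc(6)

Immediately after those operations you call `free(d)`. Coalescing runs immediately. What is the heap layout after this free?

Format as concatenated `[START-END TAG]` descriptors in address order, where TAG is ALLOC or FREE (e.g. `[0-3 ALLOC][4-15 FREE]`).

Op 1: a = malloc(3) -> a = 0; heap: [0-2 ALLOC][3-31 FREE]
Op 2: a = realloc(a, 5) -> a = 0; heap: [0-4 ALLOC][5-31 FREE]
Op 3: a = realloc(a, 1) -> a = 0; heap: [0-0 ALLOC][1-31 FREE]
Op 4: free(a) -> (freed a); heap: [0-31 FREE]
Op 5: b = malloc(8) -> b = 0; heap: [0-7 ALLOC][8-31 FREE]
Op 6: c = malloc(8) -> c = 8; heap: [0-7 ALLOC][8-15 ALLOC][16-31 FREE]
Op 7: d = malloc(6) -> d = 16; heap: [0-7 ALLOC][8-15 ALLOC][16-21 ALLOC][22-31 FREE]
free(d): d = 16 -> block [16-21 ALLOC]; mark free, coalesce with adjacent free neighbors -> [0-7 ALLOC][8-15 ALLOC][16-31 FREE]

Answer: [0-7 ALLOC][8-15 ALLOC][16-31 FREE]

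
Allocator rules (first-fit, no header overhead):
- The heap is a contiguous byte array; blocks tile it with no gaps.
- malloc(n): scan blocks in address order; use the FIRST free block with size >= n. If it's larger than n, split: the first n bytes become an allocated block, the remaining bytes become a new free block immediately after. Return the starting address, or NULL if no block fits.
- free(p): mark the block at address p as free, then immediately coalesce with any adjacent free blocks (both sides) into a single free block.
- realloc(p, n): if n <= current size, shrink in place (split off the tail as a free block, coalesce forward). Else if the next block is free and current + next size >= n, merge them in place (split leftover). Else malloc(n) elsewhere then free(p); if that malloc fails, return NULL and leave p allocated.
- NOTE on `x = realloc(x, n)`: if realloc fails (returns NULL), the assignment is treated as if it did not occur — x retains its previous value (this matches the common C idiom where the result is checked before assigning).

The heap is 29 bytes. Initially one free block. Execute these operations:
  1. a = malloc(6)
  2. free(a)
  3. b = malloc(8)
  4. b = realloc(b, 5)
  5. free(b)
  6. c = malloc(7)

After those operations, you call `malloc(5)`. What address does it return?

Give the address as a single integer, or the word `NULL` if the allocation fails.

Op 1: a = malloc(6) -> a = 0; heap: [0-5 ALLOC][6-28 FREE]
Op 2: free(a) -> (freed a); heap: [0-28 FREE]
Op 3: b = malloc(8) -> b = 0; heap: [0-7 ALLOC][8-28 FREE]
Op 4: b = realloc(b, 5) -> b = 0; heap: [0-4 ALLOC][5-28 FREE]
Op 5: free(b) -> (freed b); heap: [0-28 FREE]
Op 6: c = malloc(7) -> c = 0; heap: [0-6 ALLOC][7-28 FREE]
malloc(5): first-fit scan over [0-6 ALLOC][7-28 FREE] -> 7

Answer: 7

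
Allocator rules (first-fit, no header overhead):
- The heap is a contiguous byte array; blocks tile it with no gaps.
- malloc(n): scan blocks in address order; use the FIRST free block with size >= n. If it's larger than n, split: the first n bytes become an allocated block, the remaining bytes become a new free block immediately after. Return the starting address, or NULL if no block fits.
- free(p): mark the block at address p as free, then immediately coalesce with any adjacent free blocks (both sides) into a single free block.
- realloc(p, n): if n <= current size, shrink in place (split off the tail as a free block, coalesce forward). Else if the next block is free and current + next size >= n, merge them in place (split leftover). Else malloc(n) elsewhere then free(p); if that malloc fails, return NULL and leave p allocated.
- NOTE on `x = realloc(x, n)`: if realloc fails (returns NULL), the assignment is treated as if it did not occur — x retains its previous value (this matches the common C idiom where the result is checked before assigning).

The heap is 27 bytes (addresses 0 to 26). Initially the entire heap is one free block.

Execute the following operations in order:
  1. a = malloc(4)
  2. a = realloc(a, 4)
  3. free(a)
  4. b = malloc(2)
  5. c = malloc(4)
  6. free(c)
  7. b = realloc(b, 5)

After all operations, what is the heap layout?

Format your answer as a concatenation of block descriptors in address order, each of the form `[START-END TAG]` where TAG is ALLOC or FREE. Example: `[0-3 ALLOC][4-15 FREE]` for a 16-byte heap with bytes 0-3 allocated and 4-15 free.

Answer: [0-4 ALLOC][5-26 FREE]

Derivation:
Op 1: a = malloc(4) -> a = 0; heap: [0-3 ALLOC][4-26 FREE]
Op 2: a = realloc(a, 4) -> a = 0; heap: [0-3 ALLOC][4-26 FREE]
Op 3: free(a) -> (freed a); heap: [0-26 FREE]
Op 4: b = malloc(2) -> b = 0; heap: [0-1 ALLOC][2-26 FREE]
Op 5: c = malloc(4) -> c = 2; heap: [0-1 ALLOC][2-5 ALLOC][6-26 FREE]
Op 6: free(c) -> (freed c); heap: [0-1 ALLOC][2-26 FREE]
Op 7: b = realloc(b, 5) -> b = 0; heap: [0-4 ALLOC][5-26 FREE]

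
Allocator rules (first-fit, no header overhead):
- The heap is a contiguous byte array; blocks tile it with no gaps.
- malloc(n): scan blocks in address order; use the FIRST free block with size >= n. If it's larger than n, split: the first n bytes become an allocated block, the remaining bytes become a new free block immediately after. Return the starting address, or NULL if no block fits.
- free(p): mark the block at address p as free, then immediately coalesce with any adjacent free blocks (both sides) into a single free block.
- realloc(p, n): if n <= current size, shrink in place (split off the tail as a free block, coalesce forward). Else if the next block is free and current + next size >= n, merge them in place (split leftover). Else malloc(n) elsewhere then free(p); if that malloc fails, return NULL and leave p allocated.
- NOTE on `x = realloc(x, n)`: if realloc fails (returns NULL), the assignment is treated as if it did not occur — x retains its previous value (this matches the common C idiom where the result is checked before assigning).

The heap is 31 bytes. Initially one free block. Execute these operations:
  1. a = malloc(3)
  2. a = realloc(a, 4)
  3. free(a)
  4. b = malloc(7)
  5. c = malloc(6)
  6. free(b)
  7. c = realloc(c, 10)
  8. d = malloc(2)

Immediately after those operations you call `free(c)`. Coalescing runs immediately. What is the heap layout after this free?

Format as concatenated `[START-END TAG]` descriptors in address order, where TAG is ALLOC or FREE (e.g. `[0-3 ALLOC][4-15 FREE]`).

Answer: [0-1 ALLOC][2-30 FREE]

Derivation:
Op 1: a = malloc(3) -> a = 0; heap: [0-2 ALLOC][3-30 FREE]
Op 2: a = realloc(a, 4) -> a = 0; heap: [0-3 ALLOC][4-30 FREE]
Op 3: free(a) -> (freed a); heap: [0-30 FREE]
Op 4: b = malloc(7) -> b = 0; heap: [0-6 ALLOC][7-30 FREE]
Op 5: c = malloc(6) -> c = 7; heap: [0-6 ALLOC][7-12 ALLOC][13-30 FREE]
Op 6: free(b) -> (freed b); heap: [0-6 FREE][7-12 ALLOC][13-30 FREE]
Op 7: c = realloc(c, 10) -> c = 7; heap: [0-6 FREE][7-16 ALLOC][17-30 FREE]
Op 8: d = malloc(2) -> d = 0; heap: [0-1 ALLOC][2-6 FREE][7-16 ALLOC][17-30 FREE]
free(c): c = 7 -> block [7-16 ALLOC]; mark free, coalesce with adjacent free neighbors -> [0-1 ALLOC][2-30 FREE]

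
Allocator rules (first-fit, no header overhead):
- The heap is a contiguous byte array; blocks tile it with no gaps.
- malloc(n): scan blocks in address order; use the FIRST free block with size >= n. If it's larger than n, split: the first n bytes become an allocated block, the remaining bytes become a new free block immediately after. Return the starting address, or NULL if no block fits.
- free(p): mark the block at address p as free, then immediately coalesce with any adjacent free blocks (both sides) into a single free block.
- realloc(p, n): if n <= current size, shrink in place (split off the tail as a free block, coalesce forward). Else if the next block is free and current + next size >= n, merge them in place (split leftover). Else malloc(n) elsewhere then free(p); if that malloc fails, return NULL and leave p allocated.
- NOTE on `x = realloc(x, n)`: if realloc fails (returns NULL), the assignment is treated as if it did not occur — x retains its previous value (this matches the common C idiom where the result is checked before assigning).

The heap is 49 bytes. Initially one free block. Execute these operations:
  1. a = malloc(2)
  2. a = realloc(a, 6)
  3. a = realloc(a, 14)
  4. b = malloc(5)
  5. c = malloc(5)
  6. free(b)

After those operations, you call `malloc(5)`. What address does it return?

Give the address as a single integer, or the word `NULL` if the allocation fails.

Op 1: a = malloc(2) -> a = 0; heap: [0-1 ALLOC][2-48 FREE]
Op 2: a = realloc(a, 6) -> a = 0; heap: [0-5 ALLOC][6-48 FREE]
Op 3: a = realloc(a, 14) -> a = 0; heap: [0-13 ALLOC][14-48 FREE]
Op 4: b = malloc(5) -> b = 14; heap: [0-13 ALLOC][14-18 ALLOC][19-48 FREE]
Op 5: c = malloc(5) -> c = 19; heap: [0-13 ALLOC][14-18 ALLOC][19-23 ALLOC][24-48 FREE]
Op 6: free(b) -> (freed b); heap: [0-13 ALLOC][14-18 FREE][19-23 ALLOC][24-48 FREE]
malloc(5): first-fit scan over [0-13 ALLOC][14-18 FREE][19-23 ALLOC][24-48 FREE] -> 14

Answer: 14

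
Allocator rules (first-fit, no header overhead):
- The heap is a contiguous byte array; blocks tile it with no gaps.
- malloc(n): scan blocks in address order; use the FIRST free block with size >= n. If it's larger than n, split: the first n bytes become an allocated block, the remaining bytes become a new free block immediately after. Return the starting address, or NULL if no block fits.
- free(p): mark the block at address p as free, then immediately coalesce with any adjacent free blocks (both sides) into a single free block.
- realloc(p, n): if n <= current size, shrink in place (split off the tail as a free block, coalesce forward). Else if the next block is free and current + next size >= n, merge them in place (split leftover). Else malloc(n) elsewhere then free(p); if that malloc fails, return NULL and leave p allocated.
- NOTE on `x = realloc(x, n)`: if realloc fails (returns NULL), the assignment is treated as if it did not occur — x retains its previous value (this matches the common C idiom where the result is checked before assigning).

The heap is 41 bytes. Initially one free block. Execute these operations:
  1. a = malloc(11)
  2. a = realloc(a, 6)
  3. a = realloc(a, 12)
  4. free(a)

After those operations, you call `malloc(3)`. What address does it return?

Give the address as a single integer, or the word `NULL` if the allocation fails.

Op 1: a = malloc(11) -> a = 0; heap: [0-10 ALLOC][11-40 FREE]
Op 2: a = realloc(a, 6) -> a = 0; heap: [0-5 ALLOC][6-40 FREE]
Op 3: a = realloc(a, 12) -> a = 0; heap: [0-11 ALLOC][12-40 FREE]
Op 4: free(a) -> (freed a); heap: [0-40 FREE]
malloc(3): first-fit scan over [0-40 FREE] -> 0

Answer: 0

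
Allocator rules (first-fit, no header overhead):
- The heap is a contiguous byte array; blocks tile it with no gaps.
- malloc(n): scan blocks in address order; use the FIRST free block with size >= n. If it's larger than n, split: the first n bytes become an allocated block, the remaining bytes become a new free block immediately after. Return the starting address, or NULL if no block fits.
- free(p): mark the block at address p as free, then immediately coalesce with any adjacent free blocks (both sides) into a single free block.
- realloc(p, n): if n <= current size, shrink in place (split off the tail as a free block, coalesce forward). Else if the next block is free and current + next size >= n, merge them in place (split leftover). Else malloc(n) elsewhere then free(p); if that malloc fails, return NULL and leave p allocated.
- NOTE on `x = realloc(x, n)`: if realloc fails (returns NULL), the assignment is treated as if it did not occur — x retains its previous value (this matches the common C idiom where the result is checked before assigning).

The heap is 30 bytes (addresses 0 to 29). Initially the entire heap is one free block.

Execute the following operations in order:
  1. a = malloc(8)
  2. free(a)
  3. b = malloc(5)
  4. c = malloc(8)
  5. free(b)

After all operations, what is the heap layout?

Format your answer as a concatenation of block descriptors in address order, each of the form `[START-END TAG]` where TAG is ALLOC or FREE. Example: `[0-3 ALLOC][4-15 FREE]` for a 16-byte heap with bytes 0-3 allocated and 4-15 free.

Op 1: a = malloc(8) -> a = 0; heap: [0-7 ALLOC][8-29 FREE]
Op 2: free(a) -> (freed a); heap: [0-29 FREE]
Op 3: b = malloc(5) -> b = 0; heap: [0-4 ALLOC][5-29 FREE]
Op 4: c = malloc(8) -> c = 5; heap: [0-4 ALLOC][5-12 ALLOC][13-29 FREE]
Op 5: free(b) -> (freed b); heap: [0-4 FREE][5-12 ALLOC][13-29 FREE]

Answer: [0-4 FREE][5-12 ALLOC][13-29 FREE]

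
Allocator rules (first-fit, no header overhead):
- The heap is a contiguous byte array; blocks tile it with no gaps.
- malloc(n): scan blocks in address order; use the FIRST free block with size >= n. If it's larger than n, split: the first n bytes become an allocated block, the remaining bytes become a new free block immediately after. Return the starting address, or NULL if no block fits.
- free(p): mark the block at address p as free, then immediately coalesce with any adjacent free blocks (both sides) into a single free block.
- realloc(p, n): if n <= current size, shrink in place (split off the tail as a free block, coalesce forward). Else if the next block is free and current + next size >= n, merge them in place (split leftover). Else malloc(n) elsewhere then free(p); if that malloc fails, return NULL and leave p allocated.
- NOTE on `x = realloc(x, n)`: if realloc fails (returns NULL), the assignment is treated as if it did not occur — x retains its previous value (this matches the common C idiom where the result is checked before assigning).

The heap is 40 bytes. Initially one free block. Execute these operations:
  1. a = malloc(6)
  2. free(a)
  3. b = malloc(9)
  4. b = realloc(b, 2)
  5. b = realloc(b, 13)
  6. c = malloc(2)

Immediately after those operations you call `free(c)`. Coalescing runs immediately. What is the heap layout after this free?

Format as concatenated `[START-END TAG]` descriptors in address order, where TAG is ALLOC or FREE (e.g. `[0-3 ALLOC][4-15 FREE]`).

Answer: [0-12 ALLOC][13-39 FREE]

Derivation:
Op 1: a = malloc(6) -> a = 0; heap: [0-5 ALLOC][6-39 FREE]
Op 2: free(a) -> (freed a); heap: [0-39 FREE]
Op 3: b = malloc(9) -> b = 0; heap: [0-8 ALLOC][9-39 FREE]
Op 4: b = realloc(b, 2) -> b = 0; heap: [0-1 ALLOC][2-39 FREE]
Op 5: b = realloc(b, 13) -> b = 0; heap: [0-12 ALLOC][13-39 FREE]
Op 6: c = malloc(2) -> c = 13; heap: [0-12 ALLOC][13-14 ALLOC][15-39 FREE]
free(c): c = 13 -> block [13-14 ALLOC]; mark free, coalesce with adjacent free neighbors -> [0-12 ALLOC][13-39 FREE]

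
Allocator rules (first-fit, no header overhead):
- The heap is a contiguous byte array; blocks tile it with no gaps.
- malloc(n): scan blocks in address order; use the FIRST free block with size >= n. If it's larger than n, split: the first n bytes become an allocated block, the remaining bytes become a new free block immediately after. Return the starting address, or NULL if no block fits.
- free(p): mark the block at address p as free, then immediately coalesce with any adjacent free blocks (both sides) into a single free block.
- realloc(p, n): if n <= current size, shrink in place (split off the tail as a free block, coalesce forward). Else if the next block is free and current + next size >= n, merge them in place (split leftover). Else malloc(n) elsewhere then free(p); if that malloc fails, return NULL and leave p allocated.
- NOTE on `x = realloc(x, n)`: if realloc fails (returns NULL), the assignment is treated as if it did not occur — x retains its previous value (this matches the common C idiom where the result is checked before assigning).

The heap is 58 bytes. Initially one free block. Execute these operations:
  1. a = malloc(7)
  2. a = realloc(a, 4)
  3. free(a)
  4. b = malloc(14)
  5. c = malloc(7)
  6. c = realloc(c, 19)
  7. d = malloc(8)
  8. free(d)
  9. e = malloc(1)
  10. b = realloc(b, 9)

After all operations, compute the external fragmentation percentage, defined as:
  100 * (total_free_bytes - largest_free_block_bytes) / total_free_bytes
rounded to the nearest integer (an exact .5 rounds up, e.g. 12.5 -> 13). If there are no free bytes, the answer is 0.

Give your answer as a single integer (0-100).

Op 1: a = malloc(7) -> a = 0; heap: [0-6 ALLOC][7-57 FREE]
Op 2: a = realloc(a, 4) -> a = 0; heap: [0-3 ALLOC][4-57 FREE]
Op 3: free(a) -> (freed a); heap: [0-57 FREE]
Op 4: b = malloc(14) -> b = 0; heap: [0-13 ALLOC][14-57 FREE]
Op 5: c = malloc(7) -> c = 14; heap: [0-13 ALLOC][14-20 ALLOC][21-57 FREE]
Op 6: c = realloc(c, 19) -> c = 14; heap: [0-13 ALLOC][14-32 ALLOC][33-57 FREE]
Op 7: d = malloc(8) -> d = 33; heap: [0-13 ALLOC][14-32 ALLOC][33-40 ALLOC][41-57 FREE]
Op 8: free(d) -> (freed d); heap: [0-13 ALLOC][14-32 ALLOC][33-57 FREE]
Op 9: e = malloc(1) -> e = 33; heap: [0-13 ALLOC][14-32 ALLOC][33-33 ALLOC][34-57 FREE]
Op 10: b = realloc(b, 9) -> b = 0; heap: [0-8 ALLOC][9-13 FREE][14-32 ALLOC][33-33 ALLOC][34-57 FREE]
Free blocks: [5 24] total_free=29 largest=24 -> 100*(29-24)/29 = 500/29 ≈ 17.241 -> rounds to 17

Answer: 17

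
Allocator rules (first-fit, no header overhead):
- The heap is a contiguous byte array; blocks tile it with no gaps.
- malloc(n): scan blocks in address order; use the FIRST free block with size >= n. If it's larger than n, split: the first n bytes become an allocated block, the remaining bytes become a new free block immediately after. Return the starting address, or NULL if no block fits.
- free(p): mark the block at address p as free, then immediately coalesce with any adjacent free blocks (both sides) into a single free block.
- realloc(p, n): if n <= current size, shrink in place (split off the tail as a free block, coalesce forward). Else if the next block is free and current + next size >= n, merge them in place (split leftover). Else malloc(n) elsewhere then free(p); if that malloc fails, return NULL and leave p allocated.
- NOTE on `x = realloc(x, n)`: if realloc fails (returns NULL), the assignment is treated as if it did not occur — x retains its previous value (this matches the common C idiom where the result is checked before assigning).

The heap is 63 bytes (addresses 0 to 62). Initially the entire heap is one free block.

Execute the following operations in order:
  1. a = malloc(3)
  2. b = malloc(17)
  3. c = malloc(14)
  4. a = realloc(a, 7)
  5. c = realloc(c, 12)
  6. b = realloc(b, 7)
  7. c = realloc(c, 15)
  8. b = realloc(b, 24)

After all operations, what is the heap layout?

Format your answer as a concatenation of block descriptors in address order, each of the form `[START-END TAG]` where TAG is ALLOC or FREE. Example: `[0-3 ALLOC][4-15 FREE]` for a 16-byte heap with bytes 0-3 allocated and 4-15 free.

Answer: [0-2 FREE][3-26 ALLOC][27-33 FREE][34-40 ALLOC][41-55 ALLOC][56-62 FREE]

Derivation:
Op 1: a = malloc(3) -> a = 0; heap: [0-2 ALLOC][3-62 FREE]
Op 2: b = malloc(17) -> b = 3; heap: [0-2 ALLOC][3-19 ALLOC][20-62 FREE]
Op 3: c = malloc(14) -> c = 20; heap: [0-2 ALLOC][3-19 ALLOC][20-33 ALLOC][34-62 FREE]
Op 4: a = realloc(a, 7) -> a = 34; heap: [0-2 FREE][3-19 ALLOC][20-33 ALLOC][34-40 ALLOC][41-62 FREE]
Op 5: c = realloc(c, 12) -> c = 20; heap: [0-2 FREE][3-19 ALLOC][20-31 ALLOC][32-33 FREE][34-40 ALLOC][41-62 FREE]
Op 6: b = realloc(b, 7) -> b = 3; heap: [0-2 FREE][3-9 ALLOC][10-19 FREE][20-31 ALLOC][32-33 FREE][34-40 ALLOC][41-62 FREE]
Op 7: c = realloc(c, 15) -> c = 41; heap: [0-2 FREE][3-9 ALLOC][10-33 FREE][34-40 ALLOC][41-55 ALLOC][56-62 FREE]
Op 8: b = realloc(b, 24) -> b = 3; heap: [0-2 FREE][3-26 ALLOC][27-33 FREE][34-40 ALLOC][41-55 ALLOC][56-62 FREE]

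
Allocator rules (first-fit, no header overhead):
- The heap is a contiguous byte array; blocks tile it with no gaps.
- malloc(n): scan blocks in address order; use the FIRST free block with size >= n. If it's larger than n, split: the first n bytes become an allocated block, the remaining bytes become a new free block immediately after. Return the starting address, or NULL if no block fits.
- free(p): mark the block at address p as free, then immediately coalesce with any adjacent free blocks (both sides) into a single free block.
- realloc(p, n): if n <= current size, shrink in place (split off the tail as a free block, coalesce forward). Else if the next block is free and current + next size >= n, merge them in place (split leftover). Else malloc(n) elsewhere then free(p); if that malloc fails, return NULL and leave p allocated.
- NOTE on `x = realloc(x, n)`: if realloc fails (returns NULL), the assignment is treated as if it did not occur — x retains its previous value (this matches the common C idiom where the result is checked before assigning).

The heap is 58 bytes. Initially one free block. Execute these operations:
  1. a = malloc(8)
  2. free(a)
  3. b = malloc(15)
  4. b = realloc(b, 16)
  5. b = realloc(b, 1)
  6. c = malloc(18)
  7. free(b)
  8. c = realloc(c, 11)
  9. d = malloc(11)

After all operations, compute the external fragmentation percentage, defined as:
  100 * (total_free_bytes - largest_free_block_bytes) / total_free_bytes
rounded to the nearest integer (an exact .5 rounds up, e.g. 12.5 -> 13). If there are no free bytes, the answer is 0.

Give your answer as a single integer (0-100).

Op 1: a = malloc(8) -> a = 0; heap: [0-7 ALLOC][8-57 FREE]
Op 2: free(a) -> (freed a); heap: [0-57 FREE]
Op 3: b = malloc(15) -> b = 0; heap: [0-14 ALLOC][15-57 FREE]
Op 4: b = realloc(b, 16) -> b = 0; heap: [0-15 ALLOC][16-57 FREE]
Op 5: b = realloc(b, 1) -> b = 0; heap: [0-0 ALLOC][1-57 FREE]
Op 6: c = malloc(18) -> c = 1; heap: [0-0 ALLOC][1-18 ALLOC][19-57 FREE]
Op 7: free(b) -> (freed b); heap: [0-0 FREE][1-18 ALLOC][19-57 FREE]
Op 8: c = realloc(c, 11) -> c = 1; heap: [0-0 FREE][1-11 ALLOC][12-57 FREE]
Op 9: d = malloc(11) -> d = 12; heap: [0-0 FREE][1-11 ALLOC][12-22 ALLOC][23-57 FREE]
Free blocks: [1 35] total_free=36 largest=35 -> 100*(36-35)/36 = 100/36 ≈ 2.778 -> rounds to 3

Answer: 3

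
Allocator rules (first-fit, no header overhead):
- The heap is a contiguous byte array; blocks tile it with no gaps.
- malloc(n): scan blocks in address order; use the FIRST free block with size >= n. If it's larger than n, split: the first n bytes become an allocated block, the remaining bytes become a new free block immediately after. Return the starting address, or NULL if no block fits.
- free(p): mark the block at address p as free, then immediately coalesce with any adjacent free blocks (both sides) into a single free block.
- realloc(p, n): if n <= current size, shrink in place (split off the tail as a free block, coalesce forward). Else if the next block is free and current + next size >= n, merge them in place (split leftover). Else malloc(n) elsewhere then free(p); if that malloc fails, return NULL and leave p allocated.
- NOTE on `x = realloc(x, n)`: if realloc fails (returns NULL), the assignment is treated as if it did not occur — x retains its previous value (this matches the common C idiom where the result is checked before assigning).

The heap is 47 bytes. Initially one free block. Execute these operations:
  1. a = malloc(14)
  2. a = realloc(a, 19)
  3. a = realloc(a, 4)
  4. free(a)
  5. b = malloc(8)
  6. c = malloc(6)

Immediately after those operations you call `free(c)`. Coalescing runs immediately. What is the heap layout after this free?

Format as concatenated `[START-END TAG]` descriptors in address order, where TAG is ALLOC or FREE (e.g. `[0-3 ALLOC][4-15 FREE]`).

Op 1: a = malloc(14) -> a = 0; heap: [0-13 ALLOC][14-46 FREE]
Op 2: a = realloc(a, 19) -> a = 0; heap: [0-18 ALLOC][19-46 FREE]
Op 3: a = realloc(a, 4) -> a = 0; heap: [0-3 ALLOC][4-46 FREE]
Op 4: free(a) -> (freed a); heap: [0-46 FREE]
Op 5: b = malloc(8) -> b = 0; heap: [0-7 ALLOC][8-46 FREE]
Op 6: c = malloc(6) -> c = 8; heap: [0-7 ALLOC][8-13 ALLOC][14-46 FREE]
free(c): c = 8 -> block [8-13 ALLOC]; mark free, coalesce with adjacent free neighbors -> [0-7 ALLOC][8-46 FREE]

Answer: [0-7 ALLOC][8-46 FREE]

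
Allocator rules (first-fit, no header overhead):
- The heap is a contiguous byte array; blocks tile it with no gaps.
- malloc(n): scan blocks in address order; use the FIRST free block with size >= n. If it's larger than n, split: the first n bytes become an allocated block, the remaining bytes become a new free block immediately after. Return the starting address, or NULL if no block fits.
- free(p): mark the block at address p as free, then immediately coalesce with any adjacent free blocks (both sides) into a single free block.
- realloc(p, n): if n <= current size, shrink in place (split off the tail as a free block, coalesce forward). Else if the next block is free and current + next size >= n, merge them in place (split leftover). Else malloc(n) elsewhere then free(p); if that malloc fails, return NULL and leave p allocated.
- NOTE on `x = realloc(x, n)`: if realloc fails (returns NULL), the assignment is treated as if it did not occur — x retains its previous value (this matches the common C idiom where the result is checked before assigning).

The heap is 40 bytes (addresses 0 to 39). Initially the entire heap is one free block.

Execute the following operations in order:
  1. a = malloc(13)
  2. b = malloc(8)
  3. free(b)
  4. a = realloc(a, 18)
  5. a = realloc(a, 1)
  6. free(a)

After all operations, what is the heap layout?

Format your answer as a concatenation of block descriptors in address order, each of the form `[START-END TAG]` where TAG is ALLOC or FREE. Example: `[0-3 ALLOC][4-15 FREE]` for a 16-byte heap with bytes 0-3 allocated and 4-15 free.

Op 1: a = malloc(13) -> a = 0; heap: [0-12 ALLOC][13-39 FREE]
Op 2: b = malloc(8) -> b = 13; heap: [0-12 ALLOC][13-20 ALLOC][21-39 FREE]
Op 3: free(b) -> (freed b); heap: [0-12 ALLOC][13-39 FREE]
Op 4: a = realloc(a, 18) -> a = 0; heap: [0-17 ALLOC][18-39 FREE]
Op 5: a = realloc(a, 1) -> a = 0; heap: [0-0 ALLOC][1-39 FREE]
Op 6: free(a) -> (freed a); heap: [0-39 FREE]

Answer: [0-39 FREE]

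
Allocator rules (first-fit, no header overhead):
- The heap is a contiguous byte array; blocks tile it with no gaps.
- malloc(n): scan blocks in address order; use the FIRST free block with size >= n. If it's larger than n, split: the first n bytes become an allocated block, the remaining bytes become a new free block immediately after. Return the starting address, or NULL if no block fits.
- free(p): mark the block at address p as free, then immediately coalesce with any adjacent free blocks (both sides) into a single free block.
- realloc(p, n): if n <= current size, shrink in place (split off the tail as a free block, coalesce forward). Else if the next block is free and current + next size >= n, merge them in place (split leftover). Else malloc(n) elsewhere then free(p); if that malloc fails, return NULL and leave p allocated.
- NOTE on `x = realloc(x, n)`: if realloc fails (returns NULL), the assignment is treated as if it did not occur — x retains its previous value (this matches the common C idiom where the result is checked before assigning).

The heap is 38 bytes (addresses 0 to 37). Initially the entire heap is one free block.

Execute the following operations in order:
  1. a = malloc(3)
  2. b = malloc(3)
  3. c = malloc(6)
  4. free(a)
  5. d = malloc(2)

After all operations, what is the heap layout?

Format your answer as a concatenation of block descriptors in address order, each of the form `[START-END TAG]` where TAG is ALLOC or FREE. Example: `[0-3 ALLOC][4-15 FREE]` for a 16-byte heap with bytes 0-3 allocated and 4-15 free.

Op 1: a = malloc(3) -> a = 0; heap: [0-2 ALLOC][3-37 FREE]
Op 2: b = malloc(3) -> b = 3; heap: [0-2 ALLOC][3-5 ALLOC][6-37 FREE]
Op 3: c = malloc(6) -> c = 6; heap: [0-2 ALLOC][3-5 ALLOC][6-11 ALLOC][12-37 FREE]
Op 4: free(a) -> (freed a); heap: [0-2 FREE][3-5 ALLOC][6-11 ALLOC][12-37 FREE]
Op 5: d = malloc(2) -> d = 0; heap: [0-1 ALLOC][2-2 FREE][3-5 ALLOC][6-11 ALLOC][12-37 FREE]

Answer: [0-1 ALLOC][2-2 FREE][3-5 ALLOC][6-11 ALLOC][12-37 FREE]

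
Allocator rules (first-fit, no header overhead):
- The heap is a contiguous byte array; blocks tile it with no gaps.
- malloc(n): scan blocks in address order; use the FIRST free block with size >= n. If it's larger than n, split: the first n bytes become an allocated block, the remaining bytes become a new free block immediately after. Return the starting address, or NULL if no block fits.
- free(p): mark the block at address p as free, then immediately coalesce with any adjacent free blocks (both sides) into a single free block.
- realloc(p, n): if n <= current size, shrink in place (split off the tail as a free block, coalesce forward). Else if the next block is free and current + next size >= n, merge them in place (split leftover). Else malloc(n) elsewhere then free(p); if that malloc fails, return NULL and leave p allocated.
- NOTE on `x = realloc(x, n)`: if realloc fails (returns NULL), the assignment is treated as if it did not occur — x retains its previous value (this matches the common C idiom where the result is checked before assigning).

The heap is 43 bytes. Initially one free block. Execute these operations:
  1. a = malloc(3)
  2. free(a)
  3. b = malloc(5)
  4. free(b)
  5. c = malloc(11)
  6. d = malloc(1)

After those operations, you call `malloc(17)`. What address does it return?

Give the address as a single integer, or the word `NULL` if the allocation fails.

Op 1: a = malloc(3) -> a = 0; heap: [0-2 ALLOC][3-42 FREE]
Op 2: free(a) -> (freed a); heap: [0-42 FREE]
Op 3: b = malloc(5) -> b = 0; heap: [0-4 ALLOC][5-42 FREE]
Op 4: free(b) -> (freed b); heap: [0-42 FREE]
Op 5: c = malloc(11) -> c = 0; heap: [0-10 ALLOC][11-42 FREE]
Op 6: d = malloc(1) -> d = 11; heap: [0-10 ALLOC][11-11 ALLOC][12-42 FREE]
malloc(17): first-fit scan over [0-10 ALLOC][11-11 ALLOC][12-42 FREE] -> 12

Answer: 12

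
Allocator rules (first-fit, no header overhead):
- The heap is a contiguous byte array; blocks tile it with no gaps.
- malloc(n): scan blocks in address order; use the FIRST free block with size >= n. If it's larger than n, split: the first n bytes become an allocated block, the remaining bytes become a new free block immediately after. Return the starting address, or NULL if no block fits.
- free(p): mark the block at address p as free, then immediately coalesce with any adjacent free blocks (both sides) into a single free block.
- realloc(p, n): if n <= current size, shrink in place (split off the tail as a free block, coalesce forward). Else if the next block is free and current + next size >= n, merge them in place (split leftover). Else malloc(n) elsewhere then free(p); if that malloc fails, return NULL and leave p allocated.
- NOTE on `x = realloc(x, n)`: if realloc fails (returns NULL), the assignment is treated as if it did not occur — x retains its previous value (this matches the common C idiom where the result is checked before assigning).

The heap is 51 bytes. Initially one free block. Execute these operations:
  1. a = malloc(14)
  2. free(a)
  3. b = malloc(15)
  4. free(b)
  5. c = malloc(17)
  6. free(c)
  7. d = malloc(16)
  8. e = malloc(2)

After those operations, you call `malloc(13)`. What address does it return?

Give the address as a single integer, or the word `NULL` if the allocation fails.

Op 1: a = malloc(14) -> a = 0; heap: [0-13 ALLOC][14-50 FREE]
Op 2: free(a) -> (freed a); heap: [0-50 FREE]
Op 3: b = malloc(15) -> b = 0; heap: [0-14 ALLOC][15-50 FREE]
Op 4: free(b) -> (freed b); heap: [0-50 FREE]
Op 5: c = malloc(17) -> c = 0; heap: [0-16 ALLOC][17-50 FREE]
Op 6: free(c) -> (freed c); heap: [0-50 FREE]
Op 7: d = malloc(16) -> d = 0; heap: [0-15 ALLOC][16-50 FREE]
Op 8: e = malloc(2) -> e = 16; heap: [0-15 ALLOC][16-17 ALLOC][18-50 FREE]
malloc(13): first-fit scan over [0-15 ALLOC][16-17 ALLOC][18-50 FREE] -> 18

Answer: 18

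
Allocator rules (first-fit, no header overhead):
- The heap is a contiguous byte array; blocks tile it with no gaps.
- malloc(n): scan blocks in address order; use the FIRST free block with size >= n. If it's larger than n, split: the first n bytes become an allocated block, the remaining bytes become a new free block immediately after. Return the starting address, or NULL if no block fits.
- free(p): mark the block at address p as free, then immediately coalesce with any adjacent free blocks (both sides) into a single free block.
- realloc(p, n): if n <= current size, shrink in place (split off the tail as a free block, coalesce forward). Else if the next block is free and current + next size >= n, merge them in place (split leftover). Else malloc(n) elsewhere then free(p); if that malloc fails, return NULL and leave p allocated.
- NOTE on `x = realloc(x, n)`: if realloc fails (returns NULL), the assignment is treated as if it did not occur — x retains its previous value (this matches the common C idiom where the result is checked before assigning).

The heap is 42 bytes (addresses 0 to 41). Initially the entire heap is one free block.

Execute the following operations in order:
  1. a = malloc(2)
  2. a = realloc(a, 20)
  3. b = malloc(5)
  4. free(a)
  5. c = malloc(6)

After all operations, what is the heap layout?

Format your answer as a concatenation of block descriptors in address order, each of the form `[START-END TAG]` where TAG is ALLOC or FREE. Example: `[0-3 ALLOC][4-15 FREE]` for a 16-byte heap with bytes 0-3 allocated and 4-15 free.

Answer: [0-5 ALLOC][6-19 FREE][20-24 ALLOC][25-41 FREE]

Derivation:
Op 1: a = malloc(2) -> a = 0; heap: [0-1 ALLOC][2-41 FREE]
Op 2: a = realloc(a, 20) -> a = 0; heap: [0-19 ALLOC][20-41 FREE]
Op 3: b = malloc(5) -> b = 20; heap: [0-19 ALLOC][20-24 ALLOC][25-41 FREE]
Op 4: free(a) -> (freed a); heap: [0-19 FREE][20-24 ALLOC][25-41 FREE]
Op 5: c = malloc(6) -> c = 0; heap: [0-5 ALLOC][6-19 FREE][20-24 ALLOC][25-41 FREE]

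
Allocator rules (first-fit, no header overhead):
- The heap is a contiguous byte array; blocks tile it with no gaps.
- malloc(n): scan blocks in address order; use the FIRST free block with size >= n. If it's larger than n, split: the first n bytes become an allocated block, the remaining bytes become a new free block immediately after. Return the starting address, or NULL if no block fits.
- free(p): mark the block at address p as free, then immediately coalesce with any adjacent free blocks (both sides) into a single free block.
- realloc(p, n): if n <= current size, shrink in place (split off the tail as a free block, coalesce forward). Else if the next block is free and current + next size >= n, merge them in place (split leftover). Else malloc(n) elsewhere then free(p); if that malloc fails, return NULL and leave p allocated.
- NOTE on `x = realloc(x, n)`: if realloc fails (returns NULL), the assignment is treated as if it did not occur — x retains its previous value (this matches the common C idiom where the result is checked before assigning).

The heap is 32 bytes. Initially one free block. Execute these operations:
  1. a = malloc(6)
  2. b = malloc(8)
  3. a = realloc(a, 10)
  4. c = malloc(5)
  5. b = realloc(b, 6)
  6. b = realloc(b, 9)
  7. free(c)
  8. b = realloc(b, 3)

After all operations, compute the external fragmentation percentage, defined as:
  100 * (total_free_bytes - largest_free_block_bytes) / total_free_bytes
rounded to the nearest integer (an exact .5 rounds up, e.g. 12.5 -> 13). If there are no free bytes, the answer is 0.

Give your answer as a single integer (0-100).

Op 1: a = malloc(6) -> a = 0; heap: [0-5 ALLOC][6-31 FREE]
Op 2: b = malloc(8) -> b = 6; heap: [0-5 ALLOC][6-13 ALLOC][14-31 FREE]
Op 3: a = realloc(a, 10) -> a = 14; heap: [0-5 FREE][6-13 ALLOC][14-23 ALLOC][24-31 FREE]
Op 4: c = malloc(5) -> c = 0; heap: [0-4 ALLOC][5-5 FREE][6-13 ALLOC][14-23 ALLOC][24-31 FREE]
Op 5: b = realloc(b, 6) -> b = 6; heap: [0-4 ALLOC][5-5 FREE][6-11 ALLOC][12-13 FREE][14-23 ALLOC][24-31 FREE]
Op 6: b = realloc(b, 9) -> NULL (b unchanged); heap: [0-4 ALLOC][5-5 FREE][6-11 ALLOC][12-13 FREE][14-23 ALLOC][24-31 FREE]
Op 7: free(c) -> (freed c); heap: [0-5 FREE][6-11 ALLOC][12-13 FREE][14-23 ALLOC][24-31 FREE]
Op 8: b = realloc(b, 3) -> b = 6; heap: [0-5 FREE][6-8 ALLOC][9-13 FREE][14-23 ALLOC][24-31 FREE]
Free blocks: [6 5 8] total_free=19 largest=8 -> 100*(19-8)/19 = 1100/19 ≈ 57.895 -> rounds to 58

Answer: 58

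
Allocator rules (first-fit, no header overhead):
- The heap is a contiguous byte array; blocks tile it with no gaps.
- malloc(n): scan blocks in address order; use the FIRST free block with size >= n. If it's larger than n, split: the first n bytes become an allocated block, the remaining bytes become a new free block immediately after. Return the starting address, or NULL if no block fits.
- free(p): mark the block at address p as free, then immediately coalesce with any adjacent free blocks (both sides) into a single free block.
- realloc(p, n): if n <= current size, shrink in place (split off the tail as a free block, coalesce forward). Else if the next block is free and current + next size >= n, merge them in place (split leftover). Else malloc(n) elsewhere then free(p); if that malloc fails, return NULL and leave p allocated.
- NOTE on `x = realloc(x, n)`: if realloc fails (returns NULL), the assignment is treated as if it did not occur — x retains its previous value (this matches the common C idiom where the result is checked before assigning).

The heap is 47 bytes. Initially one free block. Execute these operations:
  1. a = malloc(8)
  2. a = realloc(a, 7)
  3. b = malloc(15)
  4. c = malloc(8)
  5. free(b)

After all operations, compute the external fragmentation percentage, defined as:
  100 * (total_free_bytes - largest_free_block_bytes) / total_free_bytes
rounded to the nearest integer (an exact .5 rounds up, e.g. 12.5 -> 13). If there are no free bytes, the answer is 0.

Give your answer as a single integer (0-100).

Answer: 47

Derivation:
Op 1: a = malloc(8) -> a = 0; heap: [0-7 ALLOC][8-46 FREE]
Op 2: a = realloc(a, 7) -> a = 0; heap: [0-6 ALLOC][7-46 FREE]
Op 3: b = malloc(15) -> b = 7; heap: [0-6 ALLOC][7-21 ALLOC][22-46 FREE]
Op 4: c = malloc(8) -> c = 22; heap: [0-6 ALLOC][7-21 ALLOC][22-29 ALLOC][30-46 FREE]
Op 5: free(b) -> (freed b); heap: [0-6 ALLOC][7-21 FREE][22-29 ALLOC][30-46 FREE]
Free blocks: [15 17] total_free=32 largest=17 -> 100*(32-17)/32 = 1500/32 = 46.875 -> rounds to 47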